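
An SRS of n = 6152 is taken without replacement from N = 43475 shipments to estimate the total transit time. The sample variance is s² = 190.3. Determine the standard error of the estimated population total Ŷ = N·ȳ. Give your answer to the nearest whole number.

Var(Ŷ) = N²·Var(ȳ) = N²·(1 − n/N)·s²/n.
f = 6152/43475 = 0.14150661; Var(ȳ) = 0.85849339·190.3/6152 = 0.026555802.
Var(Ŷ) = 43475² · 0.026555802 = 5.0192474 × 10^7.
SE(Ŷ) = √(5.0192474 × 10^7) = 7085.

7085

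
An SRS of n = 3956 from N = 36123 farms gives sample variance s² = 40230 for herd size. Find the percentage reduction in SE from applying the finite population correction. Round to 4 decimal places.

f = n/N = 3956/36123 = 0.10951471.
SE_no-fpc = √(s²/n) = 3.1889439; SE_fpc = √((1−f)s²/n) = 3.0092637.
Ratio = √(1−f) = 0.94365528. Reduction = 100·(1 − 0.94365528) = 5.6345%.

5.6345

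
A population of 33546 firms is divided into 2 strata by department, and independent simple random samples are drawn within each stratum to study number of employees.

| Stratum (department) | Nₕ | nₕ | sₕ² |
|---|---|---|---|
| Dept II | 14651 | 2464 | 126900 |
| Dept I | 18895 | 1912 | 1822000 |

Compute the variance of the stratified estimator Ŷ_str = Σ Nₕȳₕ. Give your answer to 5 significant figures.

Var(Ŷ_str) = Σₕ Nₕ²(1 − fₕ)sₕ²/nₕ.
Dept II: 14651²·(1 − 2464/14651)·126900/2464 = 9.1957043 × 10^9.
Dept I: 18895²·(1 − 1912/18895)·1822000/1912 = 3.0578895 × 10^11.
Sum = 3.1498465 × 10^11.

3.1498 × 10^11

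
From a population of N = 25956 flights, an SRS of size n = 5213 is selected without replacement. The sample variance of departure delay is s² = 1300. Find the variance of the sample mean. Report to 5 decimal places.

0.19929

Under SRS without replacement, Var(ȳ) = (1 − f)·s²/n with f = n/N = 5213/25956 = 0.20083988.
Var(ȳ) = (1 − 0.20083988)·1300/5213 = 0.79916012·0.24937656 = 0.1992918.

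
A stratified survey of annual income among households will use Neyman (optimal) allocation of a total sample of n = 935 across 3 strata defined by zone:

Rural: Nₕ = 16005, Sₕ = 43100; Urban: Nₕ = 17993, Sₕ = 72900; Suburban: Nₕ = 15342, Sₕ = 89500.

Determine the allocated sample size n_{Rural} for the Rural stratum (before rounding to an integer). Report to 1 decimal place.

Neyman allocation: nₕ = n·NₕSₕ / Σⱼ NⱼSⱼ.
Σ NⱼSⱼ = 16005·43100 + 17993·72900 + 15342·89500 = 3.3746142 × 10^9.
n_{Rural} = 935·16005·43100 / (3.3746142 × 10^9) = 191.1.

191.1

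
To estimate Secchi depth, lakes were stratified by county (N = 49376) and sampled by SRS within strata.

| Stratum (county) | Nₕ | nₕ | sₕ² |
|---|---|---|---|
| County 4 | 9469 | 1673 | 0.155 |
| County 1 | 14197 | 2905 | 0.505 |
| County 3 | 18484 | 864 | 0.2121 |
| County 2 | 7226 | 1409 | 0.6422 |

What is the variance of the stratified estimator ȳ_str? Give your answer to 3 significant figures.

5.49 × 10^-5

Var(ȳ_str) = Σₕ Wₕ²(1 − fₕ)sₕ²/nₕ with Wₕ = Nₕ/N, N = 49376.
County 4: Wₕ = 0.19177333; term = 0.19177333²·(1 − 0.17668180)·0.155/1673 = 2.8053038 × 10^-6.
County 1: Wₕ = 0.28752835; term = 0.28752835²·(1 − 0.20462069)·0.505/2905 = 1.1430912 × 10^-5.
County 3: Wₕ = 0.37435191; term = 0.37435191²·(1 − 0.04674313)·0.2121/864 = 3.2794195 × 10^-5.
County 2: Wₕ = 0.14634640; term = 0.14634640²·(1 − 0.19499031)·0.6422/1409 = 7.8582261 × 10^-6.
Sum = 5.4888637 × 10^-5.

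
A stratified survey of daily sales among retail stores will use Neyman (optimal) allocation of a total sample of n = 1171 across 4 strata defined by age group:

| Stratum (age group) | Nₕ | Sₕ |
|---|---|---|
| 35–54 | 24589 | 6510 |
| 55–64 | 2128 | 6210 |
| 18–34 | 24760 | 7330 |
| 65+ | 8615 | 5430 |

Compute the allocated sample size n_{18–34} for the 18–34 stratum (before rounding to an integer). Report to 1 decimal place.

529.3

Neyman allocation: nₕ = n·NₕSₕ / Σⱼ NⱼSⱼ.
Σ NⱼSⱼ = 24589·6510 + 2128·6210 + 24760·7330 + 8615·5430 = 4.0155952 × 10^8.
n_{18–34} = 1171·24760·7330 / (4.0155952 × 10^8) = 529.3.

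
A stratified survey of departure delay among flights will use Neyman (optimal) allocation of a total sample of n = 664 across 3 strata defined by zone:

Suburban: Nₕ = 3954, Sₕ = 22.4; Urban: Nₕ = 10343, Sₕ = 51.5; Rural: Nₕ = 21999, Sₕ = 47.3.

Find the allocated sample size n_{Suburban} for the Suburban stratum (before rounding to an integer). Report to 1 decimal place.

Neyman allocation: nₕ = n·NₕSₕ / Σⱼ NⱼSⱼ.
Σ NⱼSⱼ = 3954·22.4 + 10343·51.5 + 21999·47.3 = 1.6617868 × 10^6.
n_{Suburban} = 664·3954·22.4 / (1.6617868 × 10^6) = 35.4.

35.4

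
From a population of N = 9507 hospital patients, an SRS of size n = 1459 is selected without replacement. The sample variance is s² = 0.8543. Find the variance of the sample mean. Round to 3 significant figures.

Under SRS without replacement, Var(ȳ) = (1 − f)·s²/n with f = n/N = 1459/9507 = 0.15346587.
Var(ȳ) = (1 − 0.15346587)·0.8543/1459 = 0.84653413·5.8553804 × 10^-4 = 4.9567794 × 10^-4.

4.96 × 10^-4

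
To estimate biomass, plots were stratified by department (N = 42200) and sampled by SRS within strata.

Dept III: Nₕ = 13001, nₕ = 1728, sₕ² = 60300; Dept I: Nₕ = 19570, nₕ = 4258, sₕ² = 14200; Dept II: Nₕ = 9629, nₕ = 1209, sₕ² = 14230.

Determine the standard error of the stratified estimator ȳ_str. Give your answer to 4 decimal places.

1.9922

Var(ȳ_str) = Σₕ Wₕ²(1 − fₕ)sₕ²/nₕ with Wₕ = Nₕ/N, N = 42200.
Dept III: Wₕ = 0.30808057; term = 0.30808057²·(1 − 0.13291285)·60300/1728 = 2.8718711.
Dept I: Wₕ = 0.46374408; term = 0.46374408²·(1 − 0.21757793)·14200/4258 = 0.56115202.
Dept II: Wₕ = 0.22817536; term = 0.22817536²·(1 − 0.12555821)·14230/1209 = 0.53585462.
Sum = 3.9688777.
SE = √(3.9688777) = 1.9922.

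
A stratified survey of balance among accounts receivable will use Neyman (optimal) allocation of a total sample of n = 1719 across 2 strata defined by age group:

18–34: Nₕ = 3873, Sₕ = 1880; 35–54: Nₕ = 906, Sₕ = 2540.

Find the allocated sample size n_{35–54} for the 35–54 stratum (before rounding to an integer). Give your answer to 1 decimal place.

412.8

Neyman allocation: nₕ = n·NₕSₕ / Σⱼ NⱼSⱼ.
Σ NⱼSⱼ = 3873·1880 + 906·2540 = 9.58248 × 10^6.
n_{35–54} = 1719·906·2540 / (9.58248 × 10^6) = 412.8.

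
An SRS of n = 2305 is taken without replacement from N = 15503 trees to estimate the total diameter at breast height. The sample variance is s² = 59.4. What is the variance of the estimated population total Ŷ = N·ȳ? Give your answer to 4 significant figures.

Var(Ŷ) = N²·Var(ȳ) = N²·(1 − n/N)·s²/n.
f = 2305/15503 = 0.14868090; Var(ȳ) = 0.85131910·59.4/2305 = 0.021938549.
Var(Ŷ) = 15503² · 0.021938549 = 5.2727769 × 10^6.

5.273 × 10^6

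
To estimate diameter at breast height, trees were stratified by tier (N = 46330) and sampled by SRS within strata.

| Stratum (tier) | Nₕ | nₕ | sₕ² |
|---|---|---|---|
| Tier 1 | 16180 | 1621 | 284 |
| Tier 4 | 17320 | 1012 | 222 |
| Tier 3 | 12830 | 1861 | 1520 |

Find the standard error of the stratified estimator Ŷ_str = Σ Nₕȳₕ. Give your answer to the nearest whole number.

Var(Ŷ_str) = Σₕ Nₕ²(1 − fₕ)sₕ²/nₕ.
Tier 1: 16180²·(1 − 1621/16180)·284/1621 = 4.1271038 × 10^7.
Tier 4: 17320²·(1 − 1012/17320)·222/1012 = 6.1961376 × 10^7.
Tier 3: 12830²·(1 − 1861/12830)·1520/1861 = 1.1494522 × 10^8.
Sum = 2.1817763 × 10^8.
SE = √(2.1817763 × 10^8) = 14771.

14771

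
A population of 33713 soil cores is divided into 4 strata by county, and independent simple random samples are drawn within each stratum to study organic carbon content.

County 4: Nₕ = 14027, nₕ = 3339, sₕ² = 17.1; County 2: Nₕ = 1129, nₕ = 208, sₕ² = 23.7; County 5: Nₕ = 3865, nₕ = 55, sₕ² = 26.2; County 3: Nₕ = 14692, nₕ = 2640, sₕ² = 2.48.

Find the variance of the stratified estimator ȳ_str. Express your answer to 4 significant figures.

0.007098

Var(ȳ_str) = Σₕ Wₕ²(1 − fₕ)sₕ²/nₕ with Wₕ = Nₕ/N, N = 33713.
County 4: Wₕ = 0.41607095; term = 0.41607095²·(1 − 0.23804092)·17.1/3339 = 6.7553232 × 10^-4.
County 2: Wₕ = 0.03348857; term = 0.03348857²·(1 − 0.18423384)·23.7/208 = 1.0424225 × 10^-4.
County 5: Wₕ = 0.11464420; term = 0.11464420²·(1 − 0.01423027)·26.2/55 = 0.0061718914.
County 3: Wₕ = 0.43579628; term = 0.43579628²·(1 − 0.17968963)·2.48/2640 = 1.4635009 × 10^-4.
Sum = 0.0070980161.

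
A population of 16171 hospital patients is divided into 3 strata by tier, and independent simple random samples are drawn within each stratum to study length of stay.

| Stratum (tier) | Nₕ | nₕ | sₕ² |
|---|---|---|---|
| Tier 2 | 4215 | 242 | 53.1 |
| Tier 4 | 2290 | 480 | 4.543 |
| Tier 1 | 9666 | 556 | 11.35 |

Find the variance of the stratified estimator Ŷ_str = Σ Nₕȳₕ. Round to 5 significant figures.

Var(Ŷ_str) = Σₕ Nₕ²(1 − fₕ)sₕ²/nₕ.
Tier 2: 4215²·(1 − 242/4215)·53.1/242 = 3.674475 × 10^6.
Tier 4: 2290²·(1 − 480/2290)·4.543/480 = 39229.751.
Tier 1: 9666²·(1 − 556/9666)·11.35/556 = 1.7975718 × 10^6.
Sum = 5.5112766 × 10^6.

5.5113 × 10^6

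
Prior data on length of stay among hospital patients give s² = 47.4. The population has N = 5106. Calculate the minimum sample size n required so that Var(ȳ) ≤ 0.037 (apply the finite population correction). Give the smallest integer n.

1025

Without fpc, n₀ = s²/D = 47.4/0.037 = 1281.0811.
With fpc, (1 − n/N)·s²/n ≤ D requires n ≥ n₀/(1 + n₀/N) = 1281.0811/(1 + 1281.0811/5106) = 1024.1298.
Rounding up, n = 1025.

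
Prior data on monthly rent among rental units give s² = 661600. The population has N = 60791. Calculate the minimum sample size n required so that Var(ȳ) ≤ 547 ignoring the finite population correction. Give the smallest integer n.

1210

Without fpc, n₀ = s²/D = 661600/547 = 1209.5064.
Rounding up, n = 1210.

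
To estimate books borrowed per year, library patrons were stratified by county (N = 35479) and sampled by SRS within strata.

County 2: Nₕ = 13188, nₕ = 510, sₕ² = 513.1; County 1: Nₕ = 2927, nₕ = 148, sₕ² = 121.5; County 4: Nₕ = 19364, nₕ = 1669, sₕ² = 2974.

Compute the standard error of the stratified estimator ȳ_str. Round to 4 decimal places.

Var(ȳ_str) = Σₕ Wₕ²(1 − fₕ)sₕ²/nₕ with Wₕ = Nₕ/N, N = 35479.
County 2: Wₕ = 0.37171284; term = 0.37171284²·(1 − 0.03867152)·513.1/510 = 0.13363456.
County 1: Wₕ = 0.08249951; term = 0.08249951²·(1 − 0.05056372)·121.5/148 = 0.0053049719.
County 4: Wₕ = 0.54578765; term = 0.54578765²·(1 − 0.08619087)·2974/1669 = 0.48505114.
Sum = 0.62399067.
SE = √(0.62399067) = 0.7899.

0.7899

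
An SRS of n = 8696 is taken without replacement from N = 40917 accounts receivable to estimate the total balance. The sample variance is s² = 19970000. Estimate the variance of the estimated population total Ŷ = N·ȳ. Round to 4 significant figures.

Var(Ŷ) = N²·Var(ȳ) = N²·(1 − n/N)·s²/n.
f = 8696/40917 = 0.21252780; Var(ȳ) = 0.78747220·19970000/8696 = 1808.3969.
Var(Ŷ) = 40917² · 1808.3969 = 3.0276197 × 10^12.

3.028 × 10^12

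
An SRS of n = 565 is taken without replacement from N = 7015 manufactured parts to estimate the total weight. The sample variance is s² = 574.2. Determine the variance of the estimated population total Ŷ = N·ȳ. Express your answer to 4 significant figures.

4.598 × 10^7

Var(Ŷ) = N²·Var(ȳ) = N²·(1 − n/N)·s²/n.
f = 565/7015 = 0.08054170; Var(ȳ) = 0.91945830·574.2/565 = 0.93443001.
Var(Ŷ) = 7015² · 0.93443001 = 4.5983511 × 10^7.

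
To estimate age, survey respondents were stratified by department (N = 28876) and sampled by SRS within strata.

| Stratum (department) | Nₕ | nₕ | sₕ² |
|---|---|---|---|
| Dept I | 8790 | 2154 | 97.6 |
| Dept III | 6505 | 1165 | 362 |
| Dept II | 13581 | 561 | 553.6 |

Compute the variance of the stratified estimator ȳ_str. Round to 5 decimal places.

Var(ȳ_str) = Σₕ Wₕ²(1 − fₕ)sₕ²/nₕ with Wₕ = Nₕ/N, N = 28876.
Dept I: Wₕ = 0.30440504; term = 0.30440504²·(1 − 0.24505119)·97.6/2154 = 0.0031697521.
Dept III: Wₕ = 0.22527358; term = 0.22527358²·(1 − 0.17909301)·362/1165 = 0.012944853.
Dept II: Wₕ = 0.47032137; term = 0.47032137²·(1 − 0.04130771)·553.6/561 = 0.20926755.
Sum = 0.22538216.

0.22538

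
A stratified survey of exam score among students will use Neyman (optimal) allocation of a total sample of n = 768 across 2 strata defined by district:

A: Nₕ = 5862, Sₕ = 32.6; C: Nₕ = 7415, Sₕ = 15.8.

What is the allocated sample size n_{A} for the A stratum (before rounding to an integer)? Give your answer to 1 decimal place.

476.1

Neyman allocation: nₕ = n·NₕSₕ / Σⱼ NⱼSⱼ.
Σ NⱼSⱼ = 5862·32.6 + 7415·15.8 = 308258.2.
n_{A} = 768·5862·32.6 / 308258.2 = 476.1.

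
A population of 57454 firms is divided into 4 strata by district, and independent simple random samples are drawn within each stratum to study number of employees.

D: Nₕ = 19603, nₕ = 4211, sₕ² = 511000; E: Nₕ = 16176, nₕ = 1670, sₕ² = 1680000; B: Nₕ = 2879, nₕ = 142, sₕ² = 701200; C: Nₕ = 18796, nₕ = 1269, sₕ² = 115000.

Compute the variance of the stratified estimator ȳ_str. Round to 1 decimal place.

Var(ȳ_str) = Σₕ Wₕ²(1 − fₕ)sₕ²/nₕ with Wₕ = Nₕ/N, N = 57454.
D: Wₕ = 0.34119469; term = 0.34119469²·(1 − 0.21481406)·511000/4211 = 11.092073.
E: Wₕ = 0.28154698; term = 0.28154698²·(1 − 0.10323937)·1680000/1670 = 71.510709.
B: Wₕ = 0.05010965; term = 0.05010965²·(1 − 0.04932268)·701200/142 = 11.787711.
C: Wₕ = 0.32714868; term = 0.32714868²·(1 − 0.06751436)·115000/1269 = 9.0441697.
Sum = 103.43466.

103.4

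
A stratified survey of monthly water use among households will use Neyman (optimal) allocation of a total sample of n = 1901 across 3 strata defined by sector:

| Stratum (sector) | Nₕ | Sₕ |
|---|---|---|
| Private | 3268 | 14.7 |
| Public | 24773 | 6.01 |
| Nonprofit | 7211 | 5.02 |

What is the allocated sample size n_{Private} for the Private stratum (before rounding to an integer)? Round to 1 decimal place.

Neyman allocation: nₕ = n·NₕSₕ / Σⱼ NⱼSⱼ.
Σ NⱼSⱼ = 3268·14.7 + 24773·6.01 + 7211·5.02 = 233124.55.
n_{Private} = 1901·3268·14.7 / 233124.55 = 391.7.

391.7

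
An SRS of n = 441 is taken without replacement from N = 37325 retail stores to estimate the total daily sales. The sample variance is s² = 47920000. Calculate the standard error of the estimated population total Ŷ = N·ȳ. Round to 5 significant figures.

Var(Ŷ) = N²·Var(ȳ) = N²·(1 − n/N)·s²/n.
f = 441/37325 = 0.01181514; Var(ȳ) = 0.98818486·47920000/441 = 107378.27.
Var(Ŷ) = 37325² · 107378.27 = 1.4959464 × 10^14.
SE(Ŷ) = √(1.4959464 × 10^14) = 1.2231 × 10^7.

1.2231 × 10^7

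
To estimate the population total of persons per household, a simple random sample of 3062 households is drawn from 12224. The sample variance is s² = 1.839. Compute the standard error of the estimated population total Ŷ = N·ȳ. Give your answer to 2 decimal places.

259.35

Var(Ŷ) = N²·Var(ȳ) = N²·(1 − n/N)·s²/n.
f = 3062/12224 = 0.25049084; Var(ȳ) = 0.74950916·1.839/3062 = 4.501461 × 10^-4.
Var(Ŷ) = 12224² · (4.501461 × 10^-4) = 67263.61.
SE(Ŷ) = √(67263.61) = 259.35.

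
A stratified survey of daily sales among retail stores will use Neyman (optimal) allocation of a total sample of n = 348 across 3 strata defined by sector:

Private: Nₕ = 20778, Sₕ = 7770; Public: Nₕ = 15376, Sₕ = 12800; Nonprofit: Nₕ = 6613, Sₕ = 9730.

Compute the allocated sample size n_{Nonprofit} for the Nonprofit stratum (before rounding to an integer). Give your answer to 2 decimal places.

Neyman allocation: nₕ = n·NₕSₕ / Σⱼ NⱼSⱼ.
Σ NⱼSⱼ = 20778·7770 + 15376·12800 + 6613·9730 = 4.2260235 × 10^8.
n_{Nonprofit} = 348·6613·9730 / (4.2260235 × 10^8) = 52.99.

52.99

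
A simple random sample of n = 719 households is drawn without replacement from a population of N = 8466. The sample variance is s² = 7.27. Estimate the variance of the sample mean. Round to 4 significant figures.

0.009253

Under SRS without replacement, Var(ȳ) = (1 − f)·s²/n with f = n/N = 719/8466 = 0.08492795.
Var(ȳ) = (1 − 0.08492795)·7.27/719 = 0.91507205·0.010111266 = 0.0092525366.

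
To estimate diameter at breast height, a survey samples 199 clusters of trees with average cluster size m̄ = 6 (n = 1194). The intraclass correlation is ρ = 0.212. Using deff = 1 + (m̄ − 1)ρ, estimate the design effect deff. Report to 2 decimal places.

2.06

deff = 1 + (6 − 1)·0.212 = 1 + 1.06 = 2.06.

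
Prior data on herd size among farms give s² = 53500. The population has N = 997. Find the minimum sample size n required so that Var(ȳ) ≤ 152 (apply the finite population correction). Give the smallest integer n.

261

Without fpc, n₀ = s²/D = 53500/152 = 351.9737.
With fpc, (1 − n/N)·s²/n ≤ D requires n ≥ n₀/(1 + n₀/N) = 351.9737/(1 + 351.9737/997) = 260.1369.
Rounding up, n = 261.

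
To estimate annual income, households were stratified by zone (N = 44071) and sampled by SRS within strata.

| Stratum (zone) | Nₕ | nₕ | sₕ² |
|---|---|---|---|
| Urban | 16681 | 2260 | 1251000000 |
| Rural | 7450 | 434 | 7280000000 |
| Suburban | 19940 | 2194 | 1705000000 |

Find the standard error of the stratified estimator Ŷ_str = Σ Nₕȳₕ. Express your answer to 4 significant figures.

3.585 × 10^7

Var(Ŷ_str) = Σₕ Nₕ²(1 − fₕ)sₕ²/nₕ.
Urban: 16681²·(1 − 2260/16681)·1251000000/2260 = 1.3315771 × 10^14.
Rural: 7450²·(1 − 434/7450)·7280000000/434 = 8.7677368 × 10^14.
Suburban: 19940²·(1 − 2194/19940)·1705000000/2194 = 2.7498778 × 10^14.
Sum = 1.2849192 × 10^15.
SE = √(1.2849192 × 10^15) = 3.585 × 10^7.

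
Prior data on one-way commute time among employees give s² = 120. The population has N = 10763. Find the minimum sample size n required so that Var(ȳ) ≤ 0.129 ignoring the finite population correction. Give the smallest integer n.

Without fpc, n₀ = s²/D = 120/0.129 = 930.2326.
Rounding up, n = 931.

931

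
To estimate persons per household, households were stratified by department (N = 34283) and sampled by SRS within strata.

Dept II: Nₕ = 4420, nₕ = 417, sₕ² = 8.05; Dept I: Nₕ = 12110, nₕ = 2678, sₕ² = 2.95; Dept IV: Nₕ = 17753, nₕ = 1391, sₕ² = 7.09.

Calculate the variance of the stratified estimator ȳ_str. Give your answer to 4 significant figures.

0.001657

Var(ȳ_str) = Σₕ Wₕ²(1 − fₕ)sₕ²/nₕ with Wₕ = Nₕ/N, N = 34283.
Dept II: Wₕ = 0.12892687; term = 0.12892687²·(1 − 0.09434389)·8.05/417 = 2.9060966 × 10^-4.
Dept I: Wₕ = 0.35323630; term = 0.35323630²·(1 − 0.22113955)·2.95/2678 = 1.0705371 × 10^-4.
Dept IV: Wₕ = 0.51783683; term = 0.51783683²·(1 − 0.07835295)·7.09/1391 = 0.0012597072.
Sum = 0.0016573706.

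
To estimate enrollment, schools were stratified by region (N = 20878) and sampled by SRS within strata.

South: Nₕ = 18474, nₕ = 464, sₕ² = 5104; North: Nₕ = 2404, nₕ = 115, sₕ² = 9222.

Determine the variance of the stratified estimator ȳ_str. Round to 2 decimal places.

Var(ȳ_str) = Σₕ Wₕ²(1 − fₕ)sₕ²/nₕ with Wₕ = Nₕ/N, N = 20878.
South: Wₕ = 0.88485487; term = 0.88485487²·(1 − 0.02511638)·5104/464 = 8.396331.
North: Wₕ = 0.11514513; term = 0.11514513²·(1 − 0.04783694)·9222/115 = 1.0123478.
Sum = 9.4086788.

9.41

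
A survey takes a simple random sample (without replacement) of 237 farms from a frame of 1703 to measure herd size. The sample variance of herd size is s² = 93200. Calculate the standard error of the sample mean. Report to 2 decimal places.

18.40

Under SRS without replacement, Var(ȳ) = (1 − f)·s²/n with f = n/N = 237/1703 = 0.13916618.
Var(ȳ) = (1 − 0.13916618)·93200/237 = 0.86083382·393.24895 = 338.52199.
SE(ȳ) = √(338.52199) = 18.40.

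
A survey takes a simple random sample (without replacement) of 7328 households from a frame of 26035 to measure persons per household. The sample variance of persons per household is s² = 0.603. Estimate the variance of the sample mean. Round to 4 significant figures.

Under SRS without replacement, Var(ȳ) = (1 − f)·s²/n with f = n/N = 7328/26035 = 0.28146726.
Var(ȳ) = (1 − 0.28146726)·0.603/7328 = 0.71853274·8.2287118 × 10^-5 = 5.9125989 × 10^-5.

5.913 × 10^-5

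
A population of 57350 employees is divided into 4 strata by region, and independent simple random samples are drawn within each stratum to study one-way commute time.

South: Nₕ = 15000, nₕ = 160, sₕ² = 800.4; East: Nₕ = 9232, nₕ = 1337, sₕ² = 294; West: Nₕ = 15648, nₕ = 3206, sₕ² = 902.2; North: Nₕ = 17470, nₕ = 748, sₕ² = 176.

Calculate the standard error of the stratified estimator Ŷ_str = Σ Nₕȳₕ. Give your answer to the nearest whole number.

Var(Ŷ_str) = Σₕ Nₕ²(1 − fₕ)sₕ²/nₕ.
South: 15000²·(1 − 160/15000)·800.4/160 = 1.1135565 × 10^9.
East: 9232²·(1 − 1337/9232)·294/1337 = 1.6027429 × 10^7.
West: 15648²·(1 − 3206/15648)·902.2/3206 = 5.4788365 × 10^7.
North: 17470²·(1 − 748/17470)·176/748 = 6.8737256 × 10^7.
Sum = 1.2531096 × 10^9.
SE = √(1.2531096 × 10^9) = 35399.

35399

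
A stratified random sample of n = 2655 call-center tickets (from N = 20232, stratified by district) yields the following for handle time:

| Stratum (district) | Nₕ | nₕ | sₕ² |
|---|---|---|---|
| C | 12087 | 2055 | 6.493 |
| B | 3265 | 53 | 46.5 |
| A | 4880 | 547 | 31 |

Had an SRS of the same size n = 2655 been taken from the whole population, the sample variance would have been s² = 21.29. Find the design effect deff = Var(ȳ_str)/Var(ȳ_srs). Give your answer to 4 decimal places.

Var(ȳ_str) = Σ Wₕ²(1−fₕ)sₕ²/nₕ with Wₕ = Nₕ/20232:
  C: (12087/20232)²·(1−2055/12087)·6.493/2055 = 9.3597013 × 10^-4
  B: (3265/20232)²·(1−53/3265)·46.5/53 = 0.022478026
  A: (4880/20232)²·(1−547/4880)·31/547 = 0.0029275562
  → Var(ȳ_str) = 0.026341552.
Var(ȳ_srs) = (1 − 2655/20232)·21.29/2655 = 0.006966539.
deff = 0.026341552 / 0.006966539 = 3.7812.

3.7812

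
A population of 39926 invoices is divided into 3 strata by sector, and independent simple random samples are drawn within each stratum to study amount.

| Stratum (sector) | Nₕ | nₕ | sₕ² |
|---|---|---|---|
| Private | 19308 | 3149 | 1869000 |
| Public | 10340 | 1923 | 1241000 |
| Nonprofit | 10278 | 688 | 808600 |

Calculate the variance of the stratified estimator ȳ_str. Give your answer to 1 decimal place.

Var(ȳ_str) = Σₕ Wₕ²(1 − fₕ)sₕ²/nₕ with Wₕ = Nₕ/N, N = 39926.
Private: Wₕ = 0.48359465; term = 0.48359465²·(1 − 0.16309302)·1869000/3149 = 116.1654.
Public: Wₕ = 0.25897911; term = 0.25897911²·(1 − 0.18597679)·1241000/1923 = 35.233741.
Nonprofit: Wₕ = 0.25742624; term = 0.25742624²·(1 − 0.06693909)·808600/688 = 72.670963.
Sum = 224.0701.

224.1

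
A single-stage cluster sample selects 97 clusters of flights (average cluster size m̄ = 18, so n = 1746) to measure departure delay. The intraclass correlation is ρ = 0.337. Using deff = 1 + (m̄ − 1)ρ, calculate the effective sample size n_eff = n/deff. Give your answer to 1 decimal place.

deff = 1 + (18 − 1)·0.337 = 1 + 5.729 = 6.729.
n_eff = 1746 / 6.729 = 259.5.

259.5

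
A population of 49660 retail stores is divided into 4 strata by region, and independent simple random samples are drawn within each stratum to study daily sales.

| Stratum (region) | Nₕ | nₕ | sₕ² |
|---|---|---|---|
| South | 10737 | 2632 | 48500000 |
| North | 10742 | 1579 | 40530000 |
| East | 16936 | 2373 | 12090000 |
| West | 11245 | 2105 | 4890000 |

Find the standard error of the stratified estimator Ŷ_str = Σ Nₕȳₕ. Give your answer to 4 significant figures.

Var(Ŷ_str) = Σₕ Nₕ²(1 − fₕ)sₕ²/nₕ.
South: 10737²·(1 − 2632/10737)·48500000/2632 = 1.6035844 × 10^12.
North: 10742²·(1 − 1579/10742)·40530000/1579 = 2.5264884 × 10^12.
East: 16936²·(1 − 2373/16936)·12090000/2373 = 1.2565803 × 10^12.
West: 11245²·(1 − 2105/11245)·4890000/2105 = 2.3876046 × 10^11.
Sum = 5.6254136 × 10^12.
SE = √(5.6254136 × 10^12) = 2.372 × 10^6.

2.372 × 10^6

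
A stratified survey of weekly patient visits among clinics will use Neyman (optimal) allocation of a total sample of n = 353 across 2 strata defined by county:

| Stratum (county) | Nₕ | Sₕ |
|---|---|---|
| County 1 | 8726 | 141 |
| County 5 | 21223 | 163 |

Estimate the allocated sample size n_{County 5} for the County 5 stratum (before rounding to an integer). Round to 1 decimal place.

260.4

Neyman allocation: nₕ = n·NₕSₕ / Σⱼ NⱼSⱼ.
Σ NⱼSⱼ = 8726·141 + 21223·163 = 4.689715 × 10^6.
n_{County 5} = 353·21223·163 / (4.689715 × 10^6) = 260.4.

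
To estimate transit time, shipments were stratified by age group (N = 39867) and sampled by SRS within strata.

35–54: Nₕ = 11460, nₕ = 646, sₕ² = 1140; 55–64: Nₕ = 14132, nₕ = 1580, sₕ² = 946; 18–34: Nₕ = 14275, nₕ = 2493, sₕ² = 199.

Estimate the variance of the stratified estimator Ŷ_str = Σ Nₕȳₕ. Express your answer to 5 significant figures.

Var(Ŷ_str) = Σₕ Nₕ²(1 − fₕ)sₕ²/nₕ.
35–54: 11460²·(1 − 646/11460)·1140/646 = 2.1869725 × 10^8.
55–64: 14132²·(1 − 1580/14132)·946/1580 = 1.0620638 × 10^8.
18–34: 14275²·(1 − 2493/14275)·199/2493 = 1.342536 × 10^7.
Sum = 3.3832899 × 10^8.

3.3833 × 10^8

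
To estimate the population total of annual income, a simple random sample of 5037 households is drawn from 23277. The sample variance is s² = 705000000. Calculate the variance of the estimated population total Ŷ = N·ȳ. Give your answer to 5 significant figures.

5.9425 × 10^13

Var(Ŷ) = N²·Var(ȳ) = N²·(1 − n/N)·s²/n.
f = 5037/23277 = 0.21639387; Var(ȳ) = 0.78360613·705000000/5037 = 109676.86.
Var(Ŷ) = 23277² · 109676.86 = 5.9424977 × 10^13.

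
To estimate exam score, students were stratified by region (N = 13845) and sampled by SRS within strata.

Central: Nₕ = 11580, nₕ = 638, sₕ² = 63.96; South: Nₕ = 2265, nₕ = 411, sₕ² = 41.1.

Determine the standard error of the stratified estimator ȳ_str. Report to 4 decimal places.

0.2616

Var(ȳ_str) = Σₕ Wₕ²(1 − fₕ)sₕ²/nₕ with Wₕ = Nₕ/N, N = 13845.
Central: Wₕ = 0.83640303; term = 0.83640303²·(1 − 0.05509499)·63.96/638 = 0.066268498.
South: Wₕ = 0.16359697; term = 0.16359697²·(1 − 0.18145695)·41.1/411 = 0.0021907459.
Sum = 0.068459244.
SE = √(0.068459244) = 0.2616.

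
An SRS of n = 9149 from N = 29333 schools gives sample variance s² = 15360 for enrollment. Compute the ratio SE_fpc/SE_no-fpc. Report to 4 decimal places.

f = n/N = 9149/29333 = 0.31190127.
SE_no-fpc = √(s²/n) = 1.2957129; SE_fpc = √((1−f)s²/n) = 1.0748161.
Ratio = √(1−f) = 0.82951717.

0.8295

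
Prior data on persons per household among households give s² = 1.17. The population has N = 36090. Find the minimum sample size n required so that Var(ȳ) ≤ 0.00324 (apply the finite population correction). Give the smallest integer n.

358

Without fpc, n₀ = s²/D = 1.17/0.00324 = 361.1111.
With fpc, (1 − n/N)·s²/n ≤ D requires n ≥ n₀/(1 + n₀/N) = 361.1111/(1 + 361.1111/36090) = 357.5337.
Rounding up, n = 358.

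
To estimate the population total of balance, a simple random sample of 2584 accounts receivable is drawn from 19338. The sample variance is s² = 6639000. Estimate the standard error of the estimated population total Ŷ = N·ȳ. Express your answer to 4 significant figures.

Var(Ŷ) = N²·Var(ȳ) = N²·(1 − n/N)·s²/n.
f = 2584/19338 = 0.13362292; Var(ȳ) = 0.86637708·6639000/2584 = 2225.9588.
Var(Ŷ) = 19338² · 2225.9588 = 8.3241564 × 10^11.
SE(Ŷ) = √(8.3241564 × 10^11) = 912400.

912400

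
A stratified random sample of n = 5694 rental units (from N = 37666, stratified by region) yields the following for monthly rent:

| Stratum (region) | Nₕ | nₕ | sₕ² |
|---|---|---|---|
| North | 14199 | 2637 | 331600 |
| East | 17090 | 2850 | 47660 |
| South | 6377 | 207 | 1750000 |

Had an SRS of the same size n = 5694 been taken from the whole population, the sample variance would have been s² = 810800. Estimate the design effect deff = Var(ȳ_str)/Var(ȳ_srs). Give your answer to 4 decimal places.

Var(ȳ_str) = Σ Wₕ²(1−fₕ)sₕ²/nₕ with Wₕ = Nₕ/37666:
  North: (14199/37666)²·(1−2637/14199)·331600/2637 = 14.55111
  East: (17090/37666)²·(1−2850/17090)·47660/2850 = 2.8685487
  South: (6377/37666)²·(1−207/6377)·1750000/207 = 234.46082
  → Var(ȳ_str) = 251.88048.
Var(ȳ_srs) = (1 − 5694/37666)·810800/5694 = 120.86946.
deff = 251.88048 / 120.86946 = 2.0839.

2.0839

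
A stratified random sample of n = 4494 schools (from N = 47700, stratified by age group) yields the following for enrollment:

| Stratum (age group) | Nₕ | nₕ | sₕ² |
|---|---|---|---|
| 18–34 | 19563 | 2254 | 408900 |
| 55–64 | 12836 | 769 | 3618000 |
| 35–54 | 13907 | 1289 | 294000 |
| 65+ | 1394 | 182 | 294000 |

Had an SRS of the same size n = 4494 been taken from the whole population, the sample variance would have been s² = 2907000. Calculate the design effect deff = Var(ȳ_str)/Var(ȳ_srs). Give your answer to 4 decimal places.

Var(ȳ_str) = Σ Wₕ²(1−fₕ)sₕ²/nₕ with Wₕ = Nₕ/47700:
  18–34: (19563/47700)²·(1−2254/19563)·408900/2254 = 26.998142
  55–64: (12836/47700)²·(1−769/12836)·3618000/769 = 320.28344
  35–54: (13907/47700)²·(1−1289/13907)·294000/1289 = 17.59064
  65+: (1394/47700)²·(1−182/1394)·294000/182 = 1.1995119
  → Var(ȳ_str) = 366.07173.
Var(ȳ_srs) = (1 − 4494/47700)·2907000/4494 = 585.91909.
deff = 366.07173 / 585.91909 = 0.6248.

0.6248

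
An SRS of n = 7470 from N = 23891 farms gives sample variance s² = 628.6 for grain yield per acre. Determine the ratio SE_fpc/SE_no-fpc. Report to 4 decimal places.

0.8291

f = n/N = 7470/23891 = 0.31267004.
SE_no-fpc = √(s²/n) = 0.29008608; SE_fpc = √((1−f)s²/n) = 0.24049692.
Ratio = √(1−f) = 0.82905365.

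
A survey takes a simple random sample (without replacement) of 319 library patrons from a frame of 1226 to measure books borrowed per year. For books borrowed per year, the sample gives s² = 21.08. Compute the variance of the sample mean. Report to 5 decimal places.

0.04889

Under SRS without replacement, Var(ȳ) = (1 − f)·s²/n with f = n/N = 319/1226 = 0.26019576.
Var(ȳ) = (1 − 0.26019576)·21.08/319 = 0.73980424·0.066081505 = 0.048887377.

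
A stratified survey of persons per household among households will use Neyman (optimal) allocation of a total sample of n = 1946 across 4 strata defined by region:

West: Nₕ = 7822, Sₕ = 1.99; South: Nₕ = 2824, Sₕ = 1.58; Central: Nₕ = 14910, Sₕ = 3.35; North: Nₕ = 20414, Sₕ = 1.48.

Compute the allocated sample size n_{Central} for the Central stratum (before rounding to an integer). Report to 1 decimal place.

970.2

Neyman allocation: nₕ = n·NₕSₕ / Σⱼ NⱼSⱼ.
Σ NⱼSⱼ = 7822·1.99 + 2824·1.58 + 14910·3.35 + 20414·1.48 = 100188.92.
n_{Central} = 1946·14910·3.35 / 100188.92 = 970.2.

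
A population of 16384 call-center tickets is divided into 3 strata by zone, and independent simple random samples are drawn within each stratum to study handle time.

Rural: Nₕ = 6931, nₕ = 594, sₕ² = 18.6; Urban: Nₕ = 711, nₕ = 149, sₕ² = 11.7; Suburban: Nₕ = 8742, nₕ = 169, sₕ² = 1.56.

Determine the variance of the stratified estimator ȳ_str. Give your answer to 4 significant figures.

0.007818

Var(ȳ_str) = Σₕ Wₕ²(1 − fₕ)sₕ²/nₕ with Wₕ = Nₕ/N, N = 16384.
Rural: Wₕ = 0.42303467; term = 0.42303467²·(1 − 0.08570192)·18.6/594 = 0.0051234939.
Urban: Wₕ = 0.04339600; term = 0.04339600²·(1 − 0.20956399)·11.7/149 = 1.1688684 × 10^-4.
Suburban: Wₕ = 0.53356934; term = 0.53356934²·(1 − 0.01933196)·1.56/169 = 0.0025771615.
Sum = 0.0078175422.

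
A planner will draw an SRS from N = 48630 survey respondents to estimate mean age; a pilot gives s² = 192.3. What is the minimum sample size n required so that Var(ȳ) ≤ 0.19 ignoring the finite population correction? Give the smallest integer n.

Without fpc, n₀ = s²/D = 192.3/0.19 = 1012.1053.
Rounding up, n = 1013.

1013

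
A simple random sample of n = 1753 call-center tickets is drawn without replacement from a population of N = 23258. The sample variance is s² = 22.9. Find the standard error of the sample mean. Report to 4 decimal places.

0.1099

Under SRS without replacement, Var(ȳ) = (1 − f)·s²/n with f = n/N = 1753/23258 = 0.07537192.
Var(ȳ) = (1 − 0.07537192)·22.9/1753 = 0.92462808·0.01306332 = 0.012078713.
SE(ȳ) = √(0.012078713) = 0.1099.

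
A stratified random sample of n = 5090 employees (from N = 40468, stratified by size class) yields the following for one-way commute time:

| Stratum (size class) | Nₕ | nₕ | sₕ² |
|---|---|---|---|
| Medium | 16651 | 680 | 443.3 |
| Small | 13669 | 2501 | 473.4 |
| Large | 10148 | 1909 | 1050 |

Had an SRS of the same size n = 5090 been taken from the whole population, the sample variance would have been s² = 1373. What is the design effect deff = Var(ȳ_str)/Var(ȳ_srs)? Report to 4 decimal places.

0.6428

Var(ȳ_str) = Σ Wₕ²(1−fₕ)sₕ²/nₕ with Wₕ = Nₕ/40468:
  Medium: (16651/40468)²·(1−680/16651)·443.3/680 = 0.10586143
  Small: (13669/40468)²·(1−2501/13669)·473.4/2501 = 0.017644251
  Large: (10148/40468)²·(1−1909/10148)·1050/1909 = 0.028081147
  → Var(ȳ_str) = 0.15158683.
Var(ȳ_srs) = (1 − 5090/40468)·1373/5090 = 0.23581656.
deff = 0.15158683 / 0.23581656 = 0.6428.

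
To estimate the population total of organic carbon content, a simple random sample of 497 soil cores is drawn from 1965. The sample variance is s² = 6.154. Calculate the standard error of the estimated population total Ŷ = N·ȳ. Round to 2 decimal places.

Var(Ŷ) = N²·Var(ȳ) = N²·(1 − n/N)·s²/n.
f = 497/1965 = 0.25292621; Var(ȳ) = 0.74707379·6.154/497 = 0.0092504871.
Var(Ŷ) = 1965² · 0.0092504871 = 35718.212.
SE(Ŷ) = √(35718.212) = 188.99.

188.99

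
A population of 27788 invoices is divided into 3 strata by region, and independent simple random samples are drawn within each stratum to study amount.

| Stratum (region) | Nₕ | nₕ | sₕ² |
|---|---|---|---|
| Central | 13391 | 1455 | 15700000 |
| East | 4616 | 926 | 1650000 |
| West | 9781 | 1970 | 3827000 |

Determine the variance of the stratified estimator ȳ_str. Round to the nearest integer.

Var(ȳ_str) = Σₕ Wₕ²(1 − fₕ)sₕ²/nₕ with Wₕ = Nₕ/N, N = 27788.
Central: Wₕ = 0.48189866; term = 0.48189866²·(1 − 0.10865507)·15700000/1455 = 2233.5408.
East: Wₕ = 0.16611487; term = 0.16611487²·(1 − 0.20060659)·1650000/926 = 39.305248.
West: Wₕ = 0.35198647; term = 0.35198647²·(1 − 0.20141090)·3827000/1970 = 192.20627.
Sum = 2465.0523.

2465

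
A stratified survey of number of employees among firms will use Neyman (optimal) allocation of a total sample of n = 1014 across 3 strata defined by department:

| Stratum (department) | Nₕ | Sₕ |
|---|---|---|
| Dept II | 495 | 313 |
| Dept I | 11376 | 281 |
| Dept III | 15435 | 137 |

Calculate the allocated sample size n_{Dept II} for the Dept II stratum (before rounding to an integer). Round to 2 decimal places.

28.74

Neyman allocation: nₕ = n·NₕSₕ / Σⱼ NⱼSⱼ.
Σ NⱼSⱼ = 495·313 + 11376·281 + 15435·137 = 5.466186 × 10^6.
n_{Dept II} = 1014·495·313 / (5.466186 × 10^6) = 28.74.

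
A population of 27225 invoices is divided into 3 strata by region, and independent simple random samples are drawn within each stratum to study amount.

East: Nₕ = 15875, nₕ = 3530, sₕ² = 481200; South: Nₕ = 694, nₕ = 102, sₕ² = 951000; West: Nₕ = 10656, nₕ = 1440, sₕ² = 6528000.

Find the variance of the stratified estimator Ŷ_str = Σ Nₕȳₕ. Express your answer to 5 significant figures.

4.7574 × 10^11

Var(Ŷ_str) = Σₕ Nₕ²(1 − fₕ)sₕ²/nₕ.
East: 15875²·(1 − 3530/15875)·481200/3530 = 2.6715035 × 10^10.
South: 694²·(1 − 102/694)·951000/102 = 3.8305534 × 10^9.
West: 10656²·(1 − 1440/10656)·6528000/1440 = 4.4519916 × 10^11.
Sum = 4.7574475 × 10^11.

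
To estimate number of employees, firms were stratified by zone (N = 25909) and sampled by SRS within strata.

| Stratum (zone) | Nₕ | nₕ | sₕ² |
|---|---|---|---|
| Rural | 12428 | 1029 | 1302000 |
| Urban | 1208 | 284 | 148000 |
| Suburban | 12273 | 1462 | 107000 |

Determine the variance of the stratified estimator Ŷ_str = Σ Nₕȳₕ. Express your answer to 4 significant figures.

Var(Ŷ_str) = Σₕ Nₕ²(1 − fₕ)sₕ²/nₕ.
Rural: 12428²·(1 − 1029/12428)·1302000/1029 = 1.7925183 × 10^11.
Urban: 1208²·(1 − 284/1208)·148000/284 = 5.8167752 × 10^8.
Suburban: 12273²·(1 − 1462/12273)·107000/1462 = 9.7107552 × 10^9.
Sum = 1.8954426 × 10^11.

1.895 × 10^11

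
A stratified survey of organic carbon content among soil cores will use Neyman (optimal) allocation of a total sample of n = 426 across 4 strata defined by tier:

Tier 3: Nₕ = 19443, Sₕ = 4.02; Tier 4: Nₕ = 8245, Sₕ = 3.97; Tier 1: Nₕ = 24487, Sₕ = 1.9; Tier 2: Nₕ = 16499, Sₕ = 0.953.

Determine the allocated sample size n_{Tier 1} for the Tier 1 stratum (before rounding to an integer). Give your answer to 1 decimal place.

114.5

Neyman allocation: nₕ = n·NₕSₕ / Σⱼ NⱼSⱼ.
Σ NⱼSⱼ = 19443·4.02 + 8245·3.97 + 24487·1.9 + 16499·0.953 = 173142.36.
n_{Tier 1} = 426·24487·1.9 / 173142.36 = 114.5.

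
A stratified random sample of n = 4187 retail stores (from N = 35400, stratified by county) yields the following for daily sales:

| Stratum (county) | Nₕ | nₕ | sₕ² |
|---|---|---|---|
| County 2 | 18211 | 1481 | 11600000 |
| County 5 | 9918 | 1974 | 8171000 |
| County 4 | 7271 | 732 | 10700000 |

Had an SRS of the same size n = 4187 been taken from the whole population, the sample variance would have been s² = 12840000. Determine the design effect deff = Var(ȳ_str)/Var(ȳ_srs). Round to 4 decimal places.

Var(ȳ_str) = Σ Wₕ²(1−fₕ)sₕ²/nₕ with Wₕ = Nₕ/35400:
  County 2: (18211/35400)²·(1−1481/18211)·11600000/1481 = 1904.2595
  County 5: (9918/35400)²·(1−1974/9918)·8171000/1974 = 260.24649
  County 4: (7271/35400)²·(1−732/7271)·10700000/732 = 554.58951
  → Var(ȳ_str) = 2719.0955.
Var(ȳ_srs) = (1 − 4187/35400)·12840000/4187 = 2703.923.
deff = 2719.0955 / 2703.923 = 1.0056.

1.0056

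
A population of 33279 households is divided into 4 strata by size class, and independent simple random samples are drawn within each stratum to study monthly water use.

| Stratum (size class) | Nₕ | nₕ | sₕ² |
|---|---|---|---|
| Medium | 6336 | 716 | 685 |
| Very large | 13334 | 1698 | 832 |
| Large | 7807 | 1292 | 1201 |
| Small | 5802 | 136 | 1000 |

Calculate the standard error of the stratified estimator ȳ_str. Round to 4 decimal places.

Var(ȳ_str) = Σₕ Wₕ²(1 − fₕ)sₕ²/nₕ with Wₕ = Nₕ/N, N = 33279.
Medium: Wₕ = 0.19039034; term = 0.19039034²·(1 − 0.11300505)·685/716 = 0.030760153.
Very large: Wₕ = 0.40067310; term = 0.40067310²·(1 − 0.12734363)·832/1698 = 0.068645057.
Large: Wₕ = 0.23459239; term = 0.23459239²·(1 − 0.16549251)·1201/1292 = 0.042691219.
Small: Wₕ = 0.17434418; term = 0.17434418²·(1 − 0.02344019)·1000/136 = 0.21826035.
Sum = 0.36035678.
SE = √(0.36035678) = 0.6003.

0.6003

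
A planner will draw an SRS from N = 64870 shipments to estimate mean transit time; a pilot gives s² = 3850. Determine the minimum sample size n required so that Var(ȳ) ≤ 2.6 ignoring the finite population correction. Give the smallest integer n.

Without fpc, n₀ = s²/D = 3850/2.6 = 1480.7692.
Rounding up, n = 1481.

1481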